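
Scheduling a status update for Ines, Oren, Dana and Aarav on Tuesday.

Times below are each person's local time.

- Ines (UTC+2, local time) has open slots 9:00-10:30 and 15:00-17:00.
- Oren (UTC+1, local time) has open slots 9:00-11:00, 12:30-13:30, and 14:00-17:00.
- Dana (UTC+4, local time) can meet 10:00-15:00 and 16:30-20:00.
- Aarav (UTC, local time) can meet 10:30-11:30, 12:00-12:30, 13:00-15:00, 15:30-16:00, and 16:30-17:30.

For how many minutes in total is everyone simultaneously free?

120 minutes

Ines → UTC: 07:00–08:30, 13:00–15:00.
Oren → UTC: 08:00–10:00, 11:30–12:30, 13:00–16:00.
Dana → UTC: 06:00–11:00, 12:30–16:00.
Aarav → UTC: 10:30–11:30, 12:00–12:30, 13:00–15:00, 15:30–16:00, 16:30–17:30.
Ines ∩ Oren: 08:00–08:30, 13:00–15:00.
Ines ∩ Oren ∩ Dana: 08:00–08:30, 13:00–15:00.
Ines ∩ Oren ∩ Dana ∩ Aarav: 13:00–15:00.
Total common minutes: 120.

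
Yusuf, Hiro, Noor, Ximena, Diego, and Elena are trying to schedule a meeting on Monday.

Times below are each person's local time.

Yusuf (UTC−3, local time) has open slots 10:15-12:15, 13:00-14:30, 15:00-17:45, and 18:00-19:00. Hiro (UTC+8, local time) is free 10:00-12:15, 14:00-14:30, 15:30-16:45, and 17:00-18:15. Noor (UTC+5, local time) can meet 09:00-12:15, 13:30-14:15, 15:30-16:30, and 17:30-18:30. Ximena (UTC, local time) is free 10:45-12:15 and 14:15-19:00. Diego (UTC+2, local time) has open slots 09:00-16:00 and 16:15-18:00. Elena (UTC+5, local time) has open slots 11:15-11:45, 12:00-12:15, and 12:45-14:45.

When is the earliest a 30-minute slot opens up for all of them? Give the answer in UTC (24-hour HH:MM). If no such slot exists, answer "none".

none

Yusuf → UTC: 13:15–15:15, 16:00–17:30, 18:00–20:45, 21:00–22:00.
Hiro → UTC: 02:00–04:15, 06:00–06:30, 07:30–08:45, 09:00–10:15.
Noor → UTC: 04:00–07:15, 08:30–09:15, 10:30–11:30, 12:30–13:30.
Ximena → UTC: 10:45–12:15, 14:15–19:00.
Diego → UTC: 07:00–14:00, 14:15–16:00.
Elena → UTC: 06:15–06:45, 07:00–07:15, 07:45–09:45.
Yusuf ∩ Hiro: (none).
Yusuf ∩ Hiro ∩ Noor: (none).
Yusuf ∩ Hiro ∩ Noor ∩ Ximena: (none).
Yusuf ∩ Hiro ∩ Noor ∩ Ximena ∩ Diego: (none).
Yusuf ∩ Hiro ∩ Noor ∩ Ximena ∩ Diego ∩ Elena: (none).
Windows ≥ 30 min: (none).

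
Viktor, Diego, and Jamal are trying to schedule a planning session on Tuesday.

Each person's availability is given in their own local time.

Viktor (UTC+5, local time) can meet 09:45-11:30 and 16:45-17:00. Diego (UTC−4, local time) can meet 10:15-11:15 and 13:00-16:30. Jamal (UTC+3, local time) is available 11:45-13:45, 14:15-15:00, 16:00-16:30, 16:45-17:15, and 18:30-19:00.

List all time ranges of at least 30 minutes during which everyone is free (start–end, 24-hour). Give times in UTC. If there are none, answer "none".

none

Viktor → UTC: 04:45–06:30, 11:45–12:00.
Diego → UTC: 14:15–15:15, 17:00–20:30.
Jamal → UTC: 08:45–10:45, 11:15–12:00, 13:00–13:30, 13:45–14:15, 15:30–16:00.
Viktor ∩ Diego: (none).
Viktor ∩ Diego ∩ Jamal: (none).
Windows ≥ 30 min: (none).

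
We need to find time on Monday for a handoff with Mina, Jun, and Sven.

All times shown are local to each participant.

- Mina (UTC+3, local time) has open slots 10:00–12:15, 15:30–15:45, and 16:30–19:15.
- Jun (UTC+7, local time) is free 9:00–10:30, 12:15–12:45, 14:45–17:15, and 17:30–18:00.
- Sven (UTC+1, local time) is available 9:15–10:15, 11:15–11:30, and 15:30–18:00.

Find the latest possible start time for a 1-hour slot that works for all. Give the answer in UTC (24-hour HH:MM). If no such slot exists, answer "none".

Mina → UTC: 07:00–09:15, 12:30–12:45, 13:30–16:15.
Jun → UTC: 02:00–03:30, 05:15–05:45, 07:45–10:15, 10:30–11:00.
Sven → UTC: 08:15–09:15, 10:15–10:30, 14:30–17:00.
Mina ∩ Jun: 07:45–09:15.
Mina ∩ Jun ∩ Sven: 08:15–09:15.
Windows ≥ 60 min: 08:15–09:15.
Latest start in the last window 08:15–09:15 is 09:15 − 60 min = 08:15.

08:15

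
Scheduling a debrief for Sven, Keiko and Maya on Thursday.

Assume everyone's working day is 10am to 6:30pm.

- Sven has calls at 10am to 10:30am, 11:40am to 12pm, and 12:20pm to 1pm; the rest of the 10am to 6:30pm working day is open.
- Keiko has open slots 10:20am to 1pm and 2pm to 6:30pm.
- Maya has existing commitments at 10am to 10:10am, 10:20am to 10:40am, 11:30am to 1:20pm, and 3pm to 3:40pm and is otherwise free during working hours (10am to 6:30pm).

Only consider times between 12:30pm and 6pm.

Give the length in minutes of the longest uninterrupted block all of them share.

Sven free within 10:00–18:30: 10:30–11:40, 12:00–12:20, 13:00–18:30.
Maya free within 10:00–18:30: 10:10–10:20, 10:40–11:30, 13:20–15:00, 15:40–18:30.
Sven ∩ Keiko: 10:30–11:40, 12:00–12:20, 14:00–18:30.
Sven ∩ Keiko ∩ Maya: 10:40–11:30, 14:00–15:00, 15:40–18:30.
Restricted to 12:30–18:00: 14:00–15:00, 15:40–18:00.
Common window lengths: 60, 140 min; longest is 140.

140 minutes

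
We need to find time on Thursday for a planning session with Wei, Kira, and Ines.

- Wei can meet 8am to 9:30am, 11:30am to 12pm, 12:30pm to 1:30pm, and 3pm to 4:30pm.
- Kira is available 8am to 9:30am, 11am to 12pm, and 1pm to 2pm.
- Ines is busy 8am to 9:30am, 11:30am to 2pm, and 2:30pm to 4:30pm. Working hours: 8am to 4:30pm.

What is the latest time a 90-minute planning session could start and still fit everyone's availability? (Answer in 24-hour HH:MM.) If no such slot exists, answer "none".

Ines free within 08:00–16:30: 09:30–11:30, 14:00–14:30.
Wei ∩ Kira: 08:00–09:30, 11:30–12:00, 13:00–13:30.
Wei ∩ Kira ∩ Ines: (none).
Windows ≥ 90 min: (none).

none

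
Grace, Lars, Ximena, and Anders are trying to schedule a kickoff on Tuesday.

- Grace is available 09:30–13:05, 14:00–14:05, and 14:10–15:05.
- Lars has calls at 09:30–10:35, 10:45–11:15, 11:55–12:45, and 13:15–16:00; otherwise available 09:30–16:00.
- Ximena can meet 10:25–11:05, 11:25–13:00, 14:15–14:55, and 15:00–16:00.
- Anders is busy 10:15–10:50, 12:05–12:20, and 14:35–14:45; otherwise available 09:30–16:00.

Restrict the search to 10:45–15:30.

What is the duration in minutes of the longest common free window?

30 minutes

Lars free within 09:30–16:00: 10:35–10:45, 11:15–11:55, 12:45–13:15.
Anders free within 09:30–16:00: 09:30–10:15, 10:50–12:05, 12:20–14:35, 14:45–16:00.
Grace ∩ Lars: 10:35–10:45, 11:15–11:55, 12:45–13:05.
Grace ∩ Lars ∩ Ximena: 10:35–10:45, 11:25–11:55, 12:45–13:00.
Grace ∩ Lars ∩ Ximena ∩ Anders: 11:25–11:55, 12:45–13:00.
Restricted to 10:45–15:30: 11:25–11:55, 12:45–13:00.
Common window lengths: 30, 15 min; longest is 30.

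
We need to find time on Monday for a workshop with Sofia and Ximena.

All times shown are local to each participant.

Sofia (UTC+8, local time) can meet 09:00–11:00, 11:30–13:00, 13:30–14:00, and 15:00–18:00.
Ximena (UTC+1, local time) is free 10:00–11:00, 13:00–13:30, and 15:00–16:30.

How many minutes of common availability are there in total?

Sofia → UTC: 01:00–03:00, 03:30–05:00, 05:30–06:00, 07:00–10:00.
Ximena → UTC: 09:00–10:00, 12:00–12:30, 14:00–15:30.
Sofia ∩ Ximena: 09:00–10:00.
Total common minutes: 60.

60 minutes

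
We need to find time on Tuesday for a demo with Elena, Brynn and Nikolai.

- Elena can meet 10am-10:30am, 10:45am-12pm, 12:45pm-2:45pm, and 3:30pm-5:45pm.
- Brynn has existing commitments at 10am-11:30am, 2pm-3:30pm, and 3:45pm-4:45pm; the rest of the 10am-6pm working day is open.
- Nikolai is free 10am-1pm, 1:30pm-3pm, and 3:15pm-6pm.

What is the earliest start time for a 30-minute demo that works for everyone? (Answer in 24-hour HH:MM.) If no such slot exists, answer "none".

11:30

Brynn free within 10:00–18:00: 11:30–14:00, 15:30–15:45, 16:45–18:00.
Elena ∩ Brynn: 11:30–12:00, 12:45–14:00, 15:30–15:45, 16:45–17:45.
Elena ∩ Brynn ∩ Nikolai: 11:30–12:00, 12:45–13:00, 13:30–14:00, 15:30–15:45, 16:45–17:45.
Windows ≥ 30 min: 11:30–12:00, 13:30–14:00, 16:45–17:45.
Earliest such window starts at 11:30.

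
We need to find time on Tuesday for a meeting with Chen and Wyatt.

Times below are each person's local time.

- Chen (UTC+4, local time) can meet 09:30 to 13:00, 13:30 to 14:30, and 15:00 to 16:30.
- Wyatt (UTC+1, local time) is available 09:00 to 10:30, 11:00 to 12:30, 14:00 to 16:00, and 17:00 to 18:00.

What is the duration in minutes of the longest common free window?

60 minutes

Chen → UTC: 05:30–09:00, 09:30–10:30, 11:00–12:30.
Wyatt → UTC: 08:00–09:30, 10:00–11:30, 13:00–15:00, 16:00–17:00.
Chen ∩ Wyatt: 08:00–09:00, 10:00–10:30, 11:00–11:30.
Common window lengths: 60, 30, 30 min; longest is 60.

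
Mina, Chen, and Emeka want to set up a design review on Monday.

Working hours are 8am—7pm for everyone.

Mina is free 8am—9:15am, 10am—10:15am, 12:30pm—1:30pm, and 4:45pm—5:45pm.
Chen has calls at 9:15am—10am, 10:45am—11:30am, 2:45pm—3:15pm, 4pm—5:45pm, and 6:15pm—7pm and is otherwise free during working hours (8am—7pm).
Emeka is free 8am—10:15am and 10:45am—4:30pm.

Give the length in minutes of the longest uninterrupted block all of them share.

Chen free within 08:00–19:00: 08:00–09:15, 10:00–10:45, 11:30–14:45, 15:15–16:00, 17:45–18:15.
Mina ∩ Chen: 08:00–09:15, 10:00–10:15, 12:30–13:30.
Mina ∩ Chen ∩ Emeka: 08:00–09:15, 10:00–10:15, 12:30–13:30.
Common window lengths: 75, 15, 60 min; longest is 75.

75 minutes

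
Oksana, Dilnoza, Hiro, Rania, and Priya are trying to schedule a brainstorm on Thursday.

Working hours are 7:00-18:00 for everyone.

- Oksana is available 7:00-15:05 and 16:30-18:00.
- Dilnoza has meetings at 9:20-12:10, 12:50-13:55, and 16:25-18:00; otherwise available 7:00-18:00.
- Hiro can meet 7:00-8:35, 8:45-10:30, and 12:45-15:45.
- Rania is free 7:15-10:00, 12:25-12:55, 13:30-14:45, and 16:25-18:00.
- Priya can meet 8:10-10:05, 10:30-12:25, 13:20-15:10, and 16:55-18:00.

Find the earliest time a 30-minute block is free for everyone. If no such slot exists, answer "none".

Dilnoza free within 07:00–18:00: 07:00–09:20, 12:10–12:50, 13:55–16:25.
Oksana ∩ Dilnoza: 07:00–09:20, 12:10–12:50, 13:55–15:05.
Oksana ∩ Dilnoza ∩ Hiro: 07:00–08:35, 08:45–09:20, 12:45–12:50, 13:55–15:05.
Oksana ∩ Dilnoza ∩ Hiro ∩ Rania: 07:15–08:35, 08:45–09:20, 12:45–12:50, 13:55–14:45.
Oksana ∩ Dilnoza ∩ Hiro ∩ Rania ∩ Priya: 08:10–08:35, 08:45–09:20, 13:55–14:45.
Windows ≥ 30 min: 08:45–09:20, 13:55–14:45.
Earliest such window starts at 08:45.

08:45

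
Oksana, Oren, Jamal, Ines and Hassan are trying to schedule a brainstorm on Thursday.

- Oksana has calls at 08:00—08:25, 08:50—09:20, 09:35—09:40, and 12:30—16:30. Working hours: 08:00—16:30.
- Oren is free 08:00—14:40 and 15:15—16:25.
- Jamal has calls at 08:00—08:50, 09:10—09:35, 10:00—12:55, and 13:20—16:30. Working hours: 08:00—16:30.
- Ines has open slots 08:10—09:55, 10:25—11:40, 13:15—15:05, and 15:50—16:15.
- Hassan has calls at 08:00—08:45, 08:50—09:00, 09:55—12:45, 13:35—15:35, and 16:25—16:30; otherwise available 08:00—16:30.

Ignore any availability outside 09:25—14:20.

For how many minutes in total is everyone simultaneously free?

15 minutes

Oksana free within 08:00–16:30: 08:25–08:50, 09:20–09:35, 09:40–12:30.
Jamal free within 08:00–16:30: 08:50–09:10, 09:35–10:00, 12:55–13:20.
Hassan free within 08:00–16:30: 08:45–08:50, 09:00–09:55, 12:45–13:35, 15:35–16:25.
Oksana ∩ Oren: 08:25–08:50, 09:20–09:35, 09:40–12:30.
Oksana ∩ Oren ∩ Jamal: 09:40–10:00.
Oksana ∩ Oren ∩ Jamal ∩ Ines: 09:40–09:55.
Oksana ∩ Oren ∩ Jamal ∩ Ines ∩ Hassan: 09:40–09:55.
Restricted to 09:25–14:20: 09:40–09:55.
Total common minutes: 15.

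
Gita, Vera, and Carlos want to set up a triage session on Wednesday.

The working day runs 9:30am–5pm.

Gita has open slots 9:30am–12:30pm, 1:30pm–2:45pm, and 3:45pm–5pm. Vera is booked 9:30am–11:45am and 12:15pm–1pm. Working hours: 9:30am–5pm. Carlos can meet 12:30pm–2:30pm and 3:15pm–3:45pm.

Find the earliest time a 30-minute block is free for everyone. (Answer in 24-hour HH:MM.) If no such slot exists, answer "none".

Vera free within 09:30–17:00: 11:45–12:15, 13:00–17:00.
Gita ∩ Vera: 11:45–12:15, 13:30–14:45, 15:45–17:00.
Gita ∩ Vera ∩ Carlos: 13:30–14:30.
Windows ≥ 30 min: 13:30–14:30.
Earliest such window starts at 13:30.

13:30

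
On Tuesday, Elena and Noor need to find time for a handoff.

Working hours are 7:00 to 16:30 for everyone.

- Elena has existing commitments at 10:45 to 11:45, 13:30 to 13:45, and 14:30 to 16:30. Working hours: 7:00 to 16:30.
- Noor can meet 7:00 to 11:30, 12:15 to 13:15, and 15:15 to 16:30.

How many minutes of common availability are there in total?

Elena free within 07:00–16:30: 07:00–10:45, 11:45–13:30, 13:45–14:30.
Elena ∩ Noor: 07:00–10:45, 12:15–13:15.
Total common minutes: 225 + 60 = 285.

285 minutes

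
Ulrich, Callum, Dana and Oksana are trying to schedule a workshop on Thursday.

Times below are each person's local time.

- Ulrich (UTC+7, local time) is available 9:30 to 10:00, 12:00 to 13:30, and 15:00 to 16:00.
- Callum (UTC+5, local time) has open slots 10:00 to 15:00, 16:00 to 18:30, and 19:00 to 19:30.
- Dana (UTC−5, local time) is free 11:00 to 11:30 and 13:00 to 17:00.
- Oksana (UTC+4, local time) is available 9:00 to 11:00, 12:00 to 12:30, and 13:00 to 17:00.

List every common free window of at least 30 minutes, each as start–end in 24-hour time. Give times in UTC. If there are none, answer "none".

Ulrich → UTC: 02:30–03:00, 05:00–06:30, 08:00–09:00.
Callum → UTC: 05:00–10:00, 11:00–13:30, 14:00–14:30.
Dana → UTC: 16:00–16:30, 18:00–22:00.
Oksana → UTC: 05:00–07:00, 08:00–08:30, 09:00–13:00.
Ulrich ∩ Callum: 05:00–06:30, 08:00–09:00.
Ulrich ∩ Callum ∩ Dana: (none).
Ulrich ∩ Callum ∩ Dana ∩ Oksana: (none).
Windows ≥ 30 min: (none).

none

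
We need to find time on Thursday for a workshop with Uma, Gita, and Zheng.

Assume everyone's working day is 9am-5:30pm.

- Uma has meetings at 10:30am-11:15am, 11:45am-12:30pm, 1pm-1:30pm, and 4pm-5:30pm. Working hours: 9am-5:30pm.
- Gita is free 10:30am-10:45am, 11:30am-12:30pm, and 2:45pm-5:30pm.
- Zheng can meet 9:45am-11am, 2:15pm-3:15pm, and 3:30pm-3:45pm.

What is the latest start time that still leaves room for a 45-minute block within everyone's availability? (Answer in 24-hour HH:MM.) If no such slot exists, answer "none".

none

Uma free within 09:00–17:30: 09:00–10:30, 11:15–11:45, 12:30–13:00, 13:30–16:00.
Uma ∩ Gita: 11:30–11:45, 14:45–16:00.
Uma ∩ Gita ∩ Zheng: 14:45–15:15, 15:30–15:45.
Windows ≥ 45 min: (none).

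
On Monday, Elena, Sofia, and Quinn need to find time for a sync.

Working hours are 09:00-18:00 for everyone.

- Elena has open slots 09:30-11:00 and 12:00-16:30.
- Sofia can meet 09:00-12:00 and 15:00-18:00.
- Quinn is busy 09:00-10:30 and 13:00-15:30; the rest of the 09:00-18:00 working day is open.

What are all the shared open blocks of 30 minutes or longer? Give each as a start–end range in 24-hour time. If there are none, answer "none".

10:30–11:00, 15:30–16:30

Quinn free within 09:00–18:00: 10:30–13:00, 15:30–18:00.
Elena ∩ Sofia: 09:30–11:00, 15:00–16:30.
Elena ∩ Sofia ∩ Quinn: 10:30–11:00, 15:30–16:30.
Windows ≥ 30 min: 10:30–11:00, 15:30–16:30.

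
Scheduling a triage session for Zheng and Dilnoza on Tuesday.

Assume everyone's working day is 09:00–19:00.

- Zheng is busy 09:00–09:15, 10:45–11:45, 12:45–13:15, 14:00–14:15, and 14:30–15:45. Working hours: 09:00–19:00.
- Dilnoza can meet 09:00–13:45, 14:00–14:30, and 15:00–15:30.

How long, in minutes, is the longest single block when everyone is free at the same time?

Zheng free within 09:00–19:00: 09:15–10:45, 11:45–12:45, 13:15–14:00, 14:15–14:30, 15:45–19:00.
Zheng ∩ Dilnoza: 09:15–10:45, 11:45–12:45, 13:15–13:45, 14:15–14:30.
Common window lengths: 90, 60, 30, 15 min; longest is 90.

90 minutes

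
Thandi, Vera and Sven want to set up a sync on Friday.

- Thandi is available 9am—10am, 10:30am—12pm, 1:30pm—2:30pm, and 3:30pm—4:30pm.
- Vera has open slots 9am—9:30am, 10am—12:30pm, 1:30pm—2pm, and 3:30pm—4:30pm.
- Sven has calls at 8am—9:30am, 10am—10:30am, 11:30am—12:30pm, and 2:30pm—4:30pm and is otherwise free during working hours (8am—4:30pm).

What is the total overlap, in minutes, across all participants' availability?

90 minutes

Sven free within 08:00–16:30: 09:30–10:00, 10:30–11:30, 12:30–14:30.
Thandi ∩ Vera: 09:00–09:30, 10:30–12:00, 13:30–14:00, 15:30–16:30.
Thandi ∩ Vera ∩ Sven: 10:30–11:30, 13:30–14:00.
Total common minutes: 60 + 30 = 90.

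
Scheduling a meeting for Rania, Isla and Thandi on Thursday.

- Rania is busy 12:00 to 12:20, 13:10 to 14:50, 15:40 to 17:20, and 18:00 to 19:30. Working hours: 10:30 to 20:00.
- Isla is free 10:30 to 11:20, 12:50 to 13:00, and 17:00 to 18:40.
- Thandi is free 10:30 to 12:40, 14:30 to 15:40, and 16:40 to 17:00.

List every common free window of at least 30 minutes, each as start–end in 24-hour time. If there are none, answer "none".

Rania free within 10:30–20:00: 10:30–12:00, 12:20–13:10, 14:50–15:40, 17:20–18:00, 19:30–20:00.
Rania ∩ Isla: 10:30–11:20, 12:50–13:00, 17:20–18:00.
Rania ∩ Isla ∩ Thandi: 10:30–11:20.
Windows ≥ 30 min: 10:30–11:20.

10:30–11:20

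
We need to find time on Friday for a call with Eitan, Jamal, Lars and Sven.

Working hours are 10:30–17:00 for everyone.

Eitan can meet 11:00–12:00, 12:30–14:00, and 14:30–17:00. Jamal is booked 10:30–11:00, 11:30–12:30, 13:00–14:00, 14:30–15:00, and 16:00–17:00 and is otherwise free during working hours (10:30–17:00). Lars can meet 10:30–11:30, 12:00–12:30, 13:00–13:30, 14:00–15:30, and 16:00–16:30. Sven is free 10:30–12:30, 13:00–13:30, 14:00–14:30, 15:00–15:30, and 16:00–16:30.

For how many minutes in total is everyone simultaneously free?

Jamal free within 10:30–17:00: 11:00–11:30, 12:30–13:00, 14:00–14:30, 15:00–16:00.
Eitan ∩ Jamal: 11:00–11:30, 12:30–13:00, 15:00–16:00.
Eitan ∩ Jamal ∩ Lars: 11:00–11:30, 15:00–15:30.
Eitan ∩ Jamal ∩ Lars ∩ Sven: 11:00–11:30, 15:00–15:30.
Total common minutes: 30 + 30 = 60.

60 minutes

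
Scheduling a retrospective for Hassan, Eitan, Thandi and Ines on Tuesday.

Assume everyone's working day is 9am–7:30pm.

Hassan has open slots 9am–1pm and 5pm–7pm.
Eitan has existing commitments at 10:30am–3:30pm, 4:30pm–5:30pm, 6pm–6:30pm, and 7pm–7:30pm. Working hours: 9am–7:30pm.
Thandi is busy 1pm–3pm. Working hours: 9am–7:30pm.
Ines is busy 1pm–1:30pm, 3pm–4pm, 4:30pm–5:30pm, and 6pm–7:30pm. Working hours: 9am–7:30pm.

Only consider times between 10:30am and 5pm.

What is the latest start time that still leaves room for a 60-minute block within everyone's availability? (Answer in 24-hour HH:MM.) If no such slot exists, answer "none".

none

Eitan free within 09:00–19:30: 09:00–10:30, 15:30–16:30, 17:30–18:00, 18:30–19:00.
Thandi free within 09:00–19:30: 09:00–13:00, 15:00–19:30.
Ines free within 09:00–19:30: 09:00–13:00, 13:30–15:00, 16:00–16:30, 17:30–18:00.
Hassan ∩ Eitan: 09:00–10:30, 17:30–18:00, 18:30–19:00.
Hassan ∩ Eitan ∩ Thandi: 09:00–10:30, 17:30–18:00, 18:30–19:00.
Hassan ∩ Eitan ∩ Thandi ∩ Ines: 09:00–10:30, 17:30–18:00.
Restricted to 10:30–17:00: (none).
Windows ≥ 60 min: (none).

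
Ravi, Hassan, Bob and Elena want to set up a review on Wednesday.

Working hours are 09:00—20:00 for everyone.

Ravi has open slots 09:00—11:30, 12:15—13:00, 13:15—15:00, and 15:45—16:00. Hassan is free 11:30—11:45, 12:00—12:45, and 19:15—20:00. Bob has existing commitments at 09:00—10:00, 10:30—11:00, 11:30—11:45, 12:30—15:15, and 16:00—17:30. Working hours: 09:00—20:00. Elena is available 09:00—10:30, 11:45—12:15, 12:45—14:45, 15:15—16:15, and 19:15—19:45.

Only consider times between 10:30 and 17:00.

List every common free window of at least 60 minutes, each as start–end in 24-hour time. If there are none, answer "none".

Bob free within 09:00–20:00: 10:00–10:30, 11:00–11:30, 11:45–12:30, 15:15–16:00, 17:30–20:00.
Ravi ∩ Hassan: 12:15–12:45.
Ravi ∩ Hassan ∩ Bob: 12:15–12:30.
Ravi ∩ Hassan ∩ Bob ∩ Elena: (none).
Restricted to 10:30–17:00: (none).
Windows ≥ 60 min: (none).

none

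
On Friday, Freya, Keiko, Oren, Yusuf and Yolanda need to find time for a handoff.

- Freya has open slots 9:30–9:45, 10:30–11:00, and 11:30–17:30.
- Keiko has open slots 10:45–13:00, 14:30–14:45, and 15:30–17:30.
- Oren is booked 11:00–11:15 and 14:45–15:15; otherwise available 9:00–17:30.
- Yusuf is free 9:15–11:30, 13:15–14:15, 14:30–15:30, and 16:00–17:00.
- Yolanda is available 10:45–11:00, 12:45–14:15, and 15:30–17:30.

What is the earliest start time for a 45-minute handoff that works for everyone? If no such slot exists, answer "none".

16:00

Oren free within 09:00–17:30: 09:00–11:00, 11:15–14:45, 15:15–17:30.
Freya ∩ Keiko: 10:45–11:00, 11:30–13:00, 14:30–14:45, 15:30–17:30.
Freya ∩ Keiko ∩ Oren: 10:45–11:00, 11:30–13:00, 14:30–14:45, 15:30–17:30.
Freya ∩ Keiko ∩ Oren ∩ Yusuf: 10:45–11:00, 14:30–14:45, 16:00–17:00.
Freya ∩ Keiko ∩ Oren ∩ Yusuf ∩ Yolanda: 10:45–11:00, 16:00–17:00.
Windows ≥ 45 min: 16:00–17:00.
Earliest such window starts at 16:00.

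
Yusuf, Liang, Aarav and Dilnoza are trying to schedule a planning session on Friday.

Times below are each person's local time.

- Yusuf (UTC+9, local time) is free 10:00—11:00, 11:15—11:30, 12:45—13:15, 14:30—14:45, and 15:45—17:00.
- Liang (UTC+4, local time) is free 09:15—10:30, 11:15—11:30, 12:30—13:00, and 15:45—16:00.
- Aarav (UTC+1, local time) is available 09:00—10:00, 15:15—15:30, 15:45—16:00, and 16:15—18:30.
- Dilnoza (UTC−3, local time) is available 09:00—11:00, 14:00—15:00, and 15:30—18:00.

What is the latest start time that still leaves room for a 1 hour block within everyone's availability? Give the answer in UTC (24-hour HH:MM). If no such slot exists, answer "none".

Yusuf → UTC: 01:00–02:00, 02:15–02:30, 03:45–04:15, 05:30–05:45, 06:45–08:00.
Liang → UTC: 05:15–06:30, 07:15–07:30, 08:30–09:00, 11:45–12:00.
Aarav → UTC: 08:00–09:00, 14:15–14:30, 14:45–15:00, 15:15–17:30.
Dilnoza → UTC: 12:00–14:00, 17:00–18:00, 18:30–21:00.
Yusuf ∩ Liang: 05:30–05:45, 07:15–07:30.
Yusuf ∩ Liang ∩ Aarav: (none).
Yusuf ∩ Liang ∩ Aarav ∩ Dilnoza: (none).
Windows ≥ 60 min: (none).

none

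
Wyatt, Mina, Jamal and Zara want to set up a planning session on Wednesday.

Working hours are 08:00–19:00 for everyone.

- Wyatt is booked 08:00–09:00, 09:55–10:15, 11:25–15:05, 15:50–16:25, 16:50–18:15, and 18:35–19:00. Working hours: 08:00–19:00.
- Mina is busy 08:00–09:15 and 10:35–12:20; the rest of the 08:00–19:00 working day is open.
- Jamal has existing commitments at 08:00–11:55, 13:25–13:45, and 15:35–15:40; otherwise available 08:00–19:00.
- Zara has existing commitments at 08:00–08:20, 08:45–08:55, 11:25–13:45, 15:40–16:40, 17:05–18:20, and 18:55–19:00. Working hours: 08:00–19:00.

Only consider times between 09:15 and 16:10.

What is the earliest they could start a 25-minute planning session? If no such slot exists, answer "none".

Wyatt free within 08:00–19:00: 09:00–09:55, 10:15–11:25, 15:05–15:50, 16:25–16:50, 18:15–18:35.
Mina free within 08:00–19:00: 09:15–10:35, 12:20–19:00.
Jamal free within 08:00–19:00: 11:55–13:25, 13:45–15:35, 15:40–19:00.
Zara free within 08:00–19:00: 08:20–08:45, 08:55–11:25, 13:45–15:40, 16:40–17:05, 18:20–18:55.
Wyatt ∩ Mina: 09:15–09:55, 10:15–10:35, 15:05–15:50, 16:25–16:50, 18:15–18:35.
Wyatt ∩ Mina ∩ Jamal: 15:05–15:35, 15:40–15:50, 16:25–16:50, 18:15–18:35.
Wyatt ∩ Mina ∩ Jamal ∩ Zara: 15:05–15:35, 16:40–16:50, 18:20–18:35.
Restricted to 09:15–16:10: 15:05–15:35.
Windows ≥ 25 min: 15:05–15:35.
Earliest such window starts at 15:05.

15:05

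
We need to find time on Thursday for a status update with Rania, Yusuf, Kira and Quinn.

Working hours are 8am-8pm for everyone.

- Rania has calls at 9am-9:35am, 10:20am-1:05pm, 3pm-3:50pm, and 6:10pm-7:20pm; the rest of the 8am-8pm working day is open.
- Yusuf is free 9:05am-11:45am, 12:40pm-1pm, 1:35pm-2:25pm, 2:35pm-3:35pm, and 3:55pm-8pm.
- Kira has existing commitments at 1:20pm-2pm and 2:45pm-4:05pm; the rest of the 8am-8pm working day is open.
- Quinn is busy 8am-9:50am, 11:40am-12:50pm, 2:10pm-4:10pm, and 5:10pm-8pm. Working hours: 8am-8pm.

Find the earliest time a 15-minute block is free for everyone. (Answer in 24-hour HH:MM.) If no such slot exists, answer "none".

09:50

Rania free within 08:00–20:00: 08:00–09:00, 09:35–10:20, 13:05–15:00, 15:50–18:10, 19:20–20:00.
Kira free within 08:00–20:00: 08:00–13:20, 14:00–14:45, 16:05–20:00.
Quinn free within 08:00–20:00: 09:50–11:40, 12:50–14:10, 16:10–17:10.
Rania ∩ Yusuf: 09:35–10:20, 13:35–14:25, 14:35–15:00, 15:55–18:10, 19:20–20:00.
Rania ∩ Yusuf ∩ Kira: 09:35–10:20, 14:00–14:25, 14:35–14:45, 16:05–18:10, 19:20–20:00.
Rania ∩ Yusuf ∩ Kira ∩ Quinn: 09:50–10:20, 14:00–14:10, 16:10–17:10.
Windows ≥ 15 min: 09:50–10:20, 16:10–17:10.
Earliest such window starts at 09:50.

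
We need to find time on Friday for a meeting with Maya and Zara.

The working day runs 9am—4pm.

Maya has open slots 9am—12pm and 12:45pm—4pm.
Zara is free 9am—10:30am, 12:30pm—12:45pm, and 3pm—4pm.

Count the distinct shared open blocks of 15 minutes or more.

2

Maya ∩ Zara: 09:00–10:30, 15:00–16:00.
Windows ≥ 15 min: 09:00–10:30, 15:00–16:00.
That's 2 windows.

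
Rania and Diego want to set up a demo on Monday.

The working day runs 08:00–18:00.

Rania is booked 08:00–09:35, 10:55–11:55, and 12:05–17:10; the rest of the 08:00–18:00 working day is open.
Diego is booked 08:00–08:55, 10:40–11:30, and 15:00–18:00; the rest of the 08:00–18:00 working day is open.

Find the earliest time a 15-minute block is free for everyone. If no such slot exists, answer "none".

Rania free within 08:00–18:00: 09:35–10:55, 11:55–12:05, 17:10–18:00.
Diego free within 08:00–18:00: 08:55–10:40, 11:30–15:00.
Rania ∩ Diego: 09:35–10:40, 11:55–12:05.
Windows ≥ 15 min: 09:35–10:40.
Earliest such window starts at 09:35.

09:35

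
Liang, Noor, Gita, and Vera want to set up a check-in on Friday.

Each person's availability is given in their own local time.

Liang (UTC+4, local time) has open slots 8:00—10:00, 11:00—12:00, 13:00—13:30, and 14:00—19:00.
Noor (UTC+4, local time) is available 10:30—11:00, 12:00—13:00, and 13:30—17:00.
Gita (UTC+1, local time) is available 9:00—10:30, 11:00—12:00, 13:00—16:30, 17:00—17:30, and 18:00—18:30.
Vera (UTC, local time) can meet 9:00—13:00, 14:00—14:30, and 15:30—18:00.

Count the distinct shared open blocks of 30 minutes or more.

Liang → UTC: 04:00–06:00, 07:00–08:00, 09:00–09:30, 10:00–15:00.
Noor → UTC: 06:30–07:00, 08:00–09:00, 09:30–13:00.
Gita → UTC: 08:00–09:30, 10:00–11:00, 12:00–15:30, 16:00–16:30, 17:00–17:30.
Vera → UTC: 09:00–13:00, 14:00–14:30, 15:30–18:00.
Liang ∩ Noor: 10:00–13:00.
Liang ∩ Noor ∩ Gita: 10:00–11:00, 12:00–13:00.
Liang ∩ Noor ∩ Gita ∩ Vera: 10:00–11:00, 12:00–13:00.
Windows ≥ 30 min: 10:00–11:00, 12:00–13:00.
That's 2 windows.

2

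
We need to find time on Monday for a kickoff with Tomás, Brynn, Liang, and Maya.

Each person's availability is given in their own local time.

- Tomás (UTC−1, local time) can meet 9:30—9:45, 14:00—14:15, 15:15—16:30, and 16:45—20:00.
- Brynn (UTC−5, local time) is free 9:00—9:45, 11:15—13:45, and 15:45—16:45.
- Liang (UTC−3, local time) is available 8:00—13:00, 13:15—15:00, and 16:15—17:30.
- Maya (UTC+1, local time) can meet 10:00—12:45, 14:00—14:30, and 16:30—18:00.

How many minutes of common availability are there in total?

45 minutes

Tomás → UTC: 10:30–10:45, 15:00–15:15, 16:15–17:30, 17:45–21:00.
Brynn → UTC: 14:00–14:45, 16:15–18:45, 20:45–21:45.
Liang → UTC: 11:00–16:00, 16:15–18:00, 19:15–20:30.
Maya → UTC: 09:00–11:45, 13:00–13:30, 15:30–17:00.
Tomás ∩ Brynn: 16:15–17:30, 17:45–18:45, 20:45–21:00.
Tomás ∩ Brynn ∩ Liang: 16:15–17:30, 17:45–18:00.
Tomás ∩ Brynn ∩ Liang ∩ Maya: 16:15–17:00.
Total common minutes: 45.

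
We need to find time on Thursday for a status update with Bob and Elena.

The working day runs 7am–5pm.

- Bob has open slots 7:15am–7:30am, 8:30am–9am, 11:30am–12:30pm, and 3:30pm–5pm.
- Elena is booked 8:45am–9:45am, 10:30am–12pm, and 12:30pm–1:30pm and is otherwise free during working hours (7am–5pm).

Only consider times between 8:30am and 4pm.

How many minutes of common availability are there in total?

Elena free within 07:00–17:00: 07:00–08:45, 09:45–10:30, 12:00–12:30, 13:30–17:00.
Bob ∩ Elena: 07:15–07:30, 08:30–08:45, 12:00–12:30, 15:30–17:00.
Restricted to 08:30–16:00: 08:30–08:45, 12:00–12:30, 15:30–16:00.
Total common minutes: 15 + 30 + 30 = 75.

75 minutes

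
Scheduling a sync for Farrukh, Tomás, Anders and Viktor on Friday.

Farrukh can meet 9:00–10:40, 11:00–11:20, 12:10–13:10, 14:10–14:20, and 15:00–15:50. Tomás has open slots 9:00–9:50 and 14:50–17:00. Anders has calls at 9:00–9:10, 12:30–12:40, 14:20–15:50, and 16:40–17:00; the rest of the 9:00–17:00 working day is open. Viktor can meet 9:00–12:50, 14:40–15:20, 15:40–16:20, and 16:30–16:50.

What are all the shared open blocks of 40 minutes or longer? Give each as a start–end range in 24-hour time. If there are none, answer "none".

09:10–09:50

Anders free within 09:00–17:00: 09:10–12:30, 12:40–14:20, 15:50–16:40.
Farrukh ∩ Tomás: 09:00–09:50, 15:00–15:50.
Farrukh ∩ Tomás ∩ Anders: 09:10–09:50.
Farrukh ∩ Tomás ∩ Anders ∩ Viktor: 09:10–09:50.
Windows ≥ 40 min: 09:10–09:50.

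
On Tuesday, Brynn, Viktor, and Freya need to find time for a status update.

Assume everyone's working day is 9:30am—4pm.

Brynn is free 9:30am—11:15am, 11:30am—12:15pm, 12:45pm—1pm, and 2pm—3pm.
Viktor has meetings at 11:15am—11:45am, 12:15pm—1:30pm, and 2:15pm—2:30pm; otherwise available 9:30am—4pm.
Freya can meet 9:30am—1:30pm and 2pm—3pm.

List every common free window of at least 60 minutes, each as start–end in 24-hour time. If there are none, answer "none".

Viktor free within 09:30–16:00: 09:30–11:15, 11:45–12:15, 13:30–14:15, 14:30–16:00.
Brynn ∩ Viktor: 09:30–11:15, 11:45–12:15, 14:00–14:15, 14:30–15:00.
Brynn ∩ Viktor ∩ Freya: 09:30–11:15, 11:45–12:15, 14:00–14:15, 14:30–15:00.
Windows ≥ 60 min: 09:30–11:15.

09:30–11:15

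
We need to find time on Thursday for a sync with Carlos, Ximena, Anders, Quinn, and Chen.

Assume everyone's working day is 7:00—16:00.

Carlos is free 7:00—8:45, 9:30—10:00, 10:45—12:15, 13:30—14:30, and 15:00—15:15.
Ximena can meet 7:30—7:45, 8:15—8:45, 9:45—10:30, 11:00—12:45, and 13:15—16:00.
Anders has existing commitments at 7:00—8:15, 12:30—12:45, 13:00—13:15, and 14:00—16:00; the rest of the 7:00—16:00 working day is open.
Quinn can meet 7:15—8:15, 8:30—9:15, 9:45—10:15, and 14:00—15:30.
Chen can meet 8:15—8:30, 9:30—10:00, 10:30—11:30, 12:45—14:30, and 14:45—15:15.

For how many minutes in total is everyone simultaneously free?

15 minutes

Anders free within 07:00–16:00: 08:15–12:30, 12:45–13:00, 13:15–14:00.
Carlos ∩ Ximena: 07:30–07:45, 08:15–08:45, 09:45–10:00, 11:00–12:15, 13:30–14:30, 15:00–15:15.
Carlos ∩ Ximena ∩ Anders: 08:15–08:45, 09:45–10:00, 11:00–12:15, 13:30–14:00.
Carlos ∩ Ximena ∩ Anders ∩ Quinn: 08:30–08:45, 09:45–10:00.
Carlos ∩ Ximena ∩ Anders ∩ Quinn ∩ Chen: 09:45–10:00.
Total common minutes: 15.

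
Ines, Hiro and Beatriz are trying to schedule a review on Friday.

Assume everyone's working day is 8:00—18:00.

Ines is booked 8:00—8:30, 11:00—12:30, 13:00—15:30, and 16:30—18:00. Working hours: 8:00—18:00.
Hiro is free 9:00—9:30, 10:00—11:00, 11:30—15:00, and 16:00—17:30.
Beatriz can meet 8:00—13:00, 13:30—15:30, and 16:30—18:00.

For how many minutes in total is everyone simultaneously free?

Ines free within 08:00–18:00: 08:30–11:00, 12:30–13:00, 15:30–16:30.
Ines ∩ Hiro: 09:00–09:30, 10:00–11:00, 12:30–13:00, 16:00–16:30.
Ines ∩ Hiro ∩ Beatriz: 09:00–09:30, 10:00–11:00, 12:30–13:00.
Total common minutes: 30 + 60 + 30 = 120.

120 minutes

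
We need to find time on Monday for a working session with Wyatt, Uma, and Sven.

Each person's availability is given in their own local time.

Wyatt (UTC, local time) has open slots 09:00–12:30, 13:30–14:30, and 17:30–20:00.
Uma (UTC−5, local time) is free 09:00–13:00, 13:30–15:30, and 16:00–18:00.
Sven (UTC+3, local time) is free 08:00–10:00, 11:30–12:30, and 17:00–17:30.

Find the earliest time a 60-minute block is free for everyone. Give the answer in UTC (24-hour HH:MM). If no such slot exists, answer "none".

none

Wyatt → UTC: 09:00–12:30, 13:30–14:30, 17:30–20:00.
Uma → UTC: 14:00–18:00, 18:30–20:30, 21:00–23:00.
Sven → UTC: 05:00–07:00, 08:30–09:30, 14:00–14:30.
Wyatt ∩ Uma: 14:00–14:30, 17:30–18:00, 18:30–20:00.
Wyatt ∩ Uma ∩ Sven: 14:00–14:30.
Windows ≥ 60 min: (none).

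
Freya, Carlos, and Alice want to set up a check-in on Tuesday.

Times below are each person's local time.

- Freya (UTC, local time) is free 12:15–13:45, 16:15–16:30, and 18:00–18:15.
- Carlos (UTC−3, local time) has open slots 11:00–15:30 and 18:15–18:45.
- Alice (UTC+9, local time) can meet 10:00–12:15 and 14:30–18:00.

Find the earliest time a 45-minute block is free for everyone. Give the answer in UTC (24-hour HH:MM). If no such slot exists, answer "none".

Freya → UTC: 12:15–13:45, 16:15–16:30, 18:00–18:15.
Carlos → UTC: 14:00–18:30, 21:15–21:45.
Alice → UTC: 01:00–03:15, 05:30–09:00.
Freya ∩ Carlos: 16:15–16:30, 18:00–18:15.
Freya ∩ Carlos ∩ Alice: (none).
Windows ≥ 45 min: (none).

none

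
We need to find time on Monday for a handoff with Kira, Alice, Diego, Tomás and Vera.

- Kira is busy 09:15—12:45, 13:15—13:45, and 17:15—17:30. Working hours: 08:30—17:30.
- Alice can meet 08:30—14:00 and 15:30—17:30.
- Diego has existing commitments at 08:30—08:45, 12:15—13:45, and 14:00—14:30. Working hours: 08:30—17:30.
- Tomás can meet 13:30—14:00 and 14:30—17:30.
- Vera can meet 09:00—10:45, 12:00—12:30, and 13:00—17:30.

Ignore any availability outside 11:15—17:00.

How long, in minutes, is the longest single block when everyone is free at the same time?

90 minutes

Kira free within 08:30–17:30: 08:30–09:15, 12:45–13:15, 13:45–17:15.
Diego free within 08:30–17:30: 08:45–12:15, 13:45–14:00, 14:30–17:30.
Kira ∩ Alice: 08:30–09:15, 12:45–13:15, 13:45–14:00, 15:30–17:15.
Kira ∩ Alice ∩ Diego: 08:45–09:15, 13:45–14:00, 15:30–17:15.
Kira ∩ Alice ∩ Diego ∩ Tomás: 13:45–14:00, 15:30–17:15.
Kira ∩ Alice ∩ Diego ∩ Tomás ∩ Vera: 13:45–14:00, 15:30–17:15.
Restricted to 11:15–17:00: 13:45–14:00, 15:30–17:00.
Common window lengths: 15, 90 min; longest is 90.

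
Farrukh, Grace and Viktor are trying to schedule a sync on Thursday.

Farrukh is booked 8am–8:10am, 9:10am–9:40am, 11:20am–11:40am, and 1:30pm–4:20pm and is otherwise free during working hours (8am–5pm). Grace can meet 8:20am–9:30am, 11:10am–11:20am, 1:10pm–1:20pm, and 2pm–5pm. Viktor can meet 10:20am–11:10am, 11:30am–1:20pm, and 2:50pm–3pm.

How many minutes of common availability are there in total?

Farrukh free within 08:00–17:00: 08:10–09:10, 09:40–11:20, 11:40–13:30, 16:20–17:00.
Farrukh ∩ Grace: 08:20–09:10, 11:10–11:20, 13:10–13:20, 16:20–17:00.
Farrukh ∩ Grace ∩ Viktor: 13:10–13:20.
Total common minutes: 10.

10 minutes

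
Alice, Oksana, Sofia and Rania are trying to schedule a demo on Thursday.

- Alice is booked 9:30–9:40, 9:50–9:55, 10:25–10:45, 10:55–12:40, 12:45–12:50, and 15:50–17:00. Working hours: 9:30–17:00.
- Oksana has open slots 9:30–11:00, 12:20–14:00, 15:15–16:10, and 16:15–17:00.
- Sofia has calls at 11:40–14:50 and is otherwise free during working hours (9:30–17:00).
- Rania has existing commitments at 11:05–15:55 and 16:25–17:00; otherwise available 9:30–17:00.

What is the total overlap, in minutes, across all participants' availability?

50 minutes

Alice free within 09:30–17:00: 09:40–09:50, 09:55–10:25, 10:45–10:55, 12:40–12:45, 12:50–15:50.
Sofia free within 09:30–17:00: 09:30–11:40, 14:50–17:00.
Rania free within 09:30–17:00: 09:30–11:05, 15:55–16:25.
Alice ∩ Oksana: 09:40–09:50, 09:55–10:25, 10:45–10:55, 12:40–12:45, 12:50–14:00, 15:15–15:50.
Alice ∩ Oksana ∩ Sofia: 09:40–09:50, 09:55–10:25, 10:45–10:55, 15:15–15:50.
Alice ∩ Oksana ∩ Sofia ∩ Rania: 09:40–09:50, 09:55–10:25, 10:45–10:55.
Total common minutes: 10 + 30 + 10 = 50.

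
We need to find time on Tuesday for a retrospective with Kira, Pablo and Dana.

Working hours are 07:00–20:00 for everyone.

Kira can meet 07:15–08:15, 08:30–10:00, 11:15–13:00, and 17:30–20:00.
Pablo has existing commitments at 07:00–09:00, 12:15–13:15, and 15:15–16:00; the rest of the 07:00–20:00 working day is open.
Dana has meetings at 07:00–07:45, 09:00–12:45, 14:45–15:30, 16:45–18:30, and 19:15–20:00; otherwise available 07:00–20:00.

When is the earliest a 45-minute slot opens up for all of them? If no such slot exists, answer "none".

18:30

Pablo free within 07:00–20:00: 09:00–12:15, 13:15–15:15, 16:00–20:00.
Dana free within 07:00–20:00: 07:45–09:00, 12:45–14:45, 15:30–16:45, 18:30–19:15.
Kira ∩ Pablo: 09:00–10:00, 11:15–12:15, 17:30–20:00.
Kira ∩ Pablo ∩ Dana: 18:30–19:15.
Windows ≥ 45 min: 18:30–19:15.
Earliest such window starts at 18:30.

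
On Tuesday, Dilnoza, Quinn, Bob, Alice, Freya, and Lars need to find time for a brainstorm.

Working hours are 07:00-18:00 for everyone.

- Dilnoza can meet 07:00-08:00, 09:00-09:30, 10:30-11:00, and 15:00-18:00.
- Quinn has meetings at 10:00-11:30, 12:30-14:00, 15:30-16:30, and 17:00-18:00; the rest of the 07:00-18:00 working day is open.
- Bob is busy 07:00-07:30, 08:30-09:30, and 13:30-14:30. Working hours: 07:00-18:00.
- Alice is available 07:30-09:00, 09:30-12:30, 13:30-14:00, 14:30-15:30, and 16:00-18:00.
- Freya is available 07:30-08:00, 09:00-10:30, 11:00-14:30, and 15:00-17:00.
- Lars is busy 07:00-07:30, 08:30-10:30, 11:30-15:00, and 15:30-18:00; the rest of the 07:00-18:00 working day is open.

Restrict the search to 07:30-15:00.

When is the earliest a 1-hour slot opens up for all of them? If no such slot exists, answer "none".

Quinn free within 07:00–18:00: 07:00–10:00, 11:30–12:30, 14:00–15:30, 16:30–17:00.
Bob free within 07:00–18:00: 07:30–08:30, 09:30–13:30, 14:30–18:00.
Lars free within 07:00–18:00: 07:30–08:30, 10:30–11:30, 15:00–15:30.
Dilnoza ∩ Quinn: 07:00–08:00, 09:00–09:30, 15:00–15:30, 16:30–17:00.
Dilnoza ∩ Quinn ∩ Bob: 07:30–08:00, 15:00–15:30, 16:30–17:00.
Dilnoza ∩ Quinn ∩ Bob ∩ Alice: 07:30–08:00, 15:00–15:30, 16:30–17:00.
Dilnoza ∩ Quinn ∩ Bob ∩ Alice ∩ Freya: 07:30–08:00, 15:00–15:30, 16:30–17:00.
Dilnoza ∩ Quinn ∩ Bob ∩ Alice ∩ Freya ∩ Lars: 07:30–08:00, 15:00–15:30.
Restricted to 07:30–15:00: 07:30–08:00.
Windows ≥ 60 min: (none).

none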